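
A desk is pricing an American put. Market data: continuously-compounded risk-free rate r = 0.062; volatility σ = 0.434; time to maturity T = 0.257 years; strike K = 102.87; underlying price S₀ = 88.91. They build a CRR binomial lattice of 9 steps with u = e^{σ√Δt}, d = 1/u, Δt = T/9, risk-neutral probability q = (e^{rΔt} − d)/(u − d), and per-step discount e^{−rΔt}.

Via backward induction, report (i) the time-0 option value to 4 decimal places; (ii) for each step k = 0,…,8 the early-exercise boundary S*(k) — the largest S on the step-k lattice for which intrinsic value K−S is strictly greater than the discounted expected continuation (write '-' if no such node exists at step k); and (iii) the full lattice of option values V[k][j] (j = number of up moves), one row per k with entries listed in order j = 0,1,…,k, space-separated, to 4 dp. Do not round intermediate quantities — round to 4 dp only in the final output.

Δt=0.02856  u=1.07610  d=0.92929  q=0.49374  discount=0.99823
step 9 (expiry): payoffs max(K−S,0) = 56.9191 49.6597 41.2535 31.5193 20.2472 7.1944 0.0000 0.0000 0.0000 0.0000
step 8: (k=8,j=0): S=49.4476, (K−S)⁺=53.4224, hold=53.2405 ⇒ V=53.4224 exercise | (k=8,j=1): S=57.2593, (K−S)⁺=45.6107, hold=45.4287 ⇒ V=45.6107 exercise | (k=8,j=2): S=66.3052, (K−S)⁺=36.5648, hold=36.3828 ⇒ V=36.5648 exercise | (k=8,j=3): S=76.7802, (K−S)⁺=26.0898, hold=25.9079 ⇒ V=26.0898 exercise | (k=8,j=4): S=88.9100, (K−S)⁺=13.9600, hold=13.7780 ⇒ V=13.9600 exercise | (k=8,j=5): S=102.9561, (K−S)⁺=0.0000, hold=3.6358 ⇒ V=3.6358 continue | (k=8,j=6): S=119.2212, (K−S)⁺=0.0000, hold=0.0000 ⇒ V=0.0000 continue | (k=8,j=7): S=138.0559, (K−S)⁺=0.0000, hold=0.0000 ⇒ V=0.0000 continue | (k=8,j=8): S=159.8661, (K−S)⁺=0.0000, hold=0.0000 ⇒ V=0.0000 continue  boundary S*=88.9100
step 7: (k=7,j=0): S=53.2103, (K−S)⁺=49.6597, hold=49.4778 ⇒ V=49.6597 exercise | (k=7,j=1): S=61.6165, (K−S)⁺=41.2535, hold=41.0715 ⇒ V=41.2535 exercise | (k=7,j=2): S=71.3507, (K−S)⁺=31.5193, hold=31.3373 ⇒ V=31.5193 exercise | (k=7,j=3): S=82.6228, (K−S)⁺=20.2472, hold=20.0652 ⇒ V=20.2472 exercise | (k=7,j=4): S=95.6756, (K−S)⁺=7.1944, hold=8.8468 ⇒ V=8.8468 continue | (k=7,j=5): S=110.7906, (K−S)⁺=0.0000, hold=1.8374 ⇒ V=1.8374 continue | (k=7,j=6): S=128.2934, (K−S)⁺=0.0000, hold=0.0000 ⇒ V=0.0000 continue | (k=7,j=7): S=148.5613, (K−S)⁺=0.0000, hold=0.0000 ⇒ V=0.0000 continue  boundary S*=82.6228
step 6: (k=6,j=0): S=57.2593, (K−S)⁺=45.6107, hold=45.4287 ⇒ V=45.6107 exercise | (k=6,j=1): S=66.3052, (K−S)⁺=36.5648, hold=36.3828 ⇒ V=36.5648 exercise | (k=6,j=2): S=76.7802, (K−S)⁺=26.0898, hold=25.9079 ⇒ V=26.0898 exercise | (k=6,j=3): S=88.9100, (K−S)⁺=13.9600, hold=14.5925 ⇒ V=14.5925 continue | (k=6,j=4): S=102.9561, (K−S)⁺=0.0000, hold=5.3764 ⇒ V=5.3764 continue | (k=6,j=5): S=119.2212, (K−S)⁺=0.0000, hold=0.9285 ⇒ V=0.9285 continue | (k=6,j=6): S=138.0559, (K−S)⁺=0.0000, hold=0.0000 ⇒ V=0.0000 continue  boundary S*=76.7802
step 5: (k=5,j=0): S=61.6165, (K−S)⁺=41.2535, hold=41.0715 ⇒ V=41.2535 exercise | (k=5,j=1): S=71.3507, (K−S)⁺=31.5193, hold=31.3373 ⇒ V=31.5193 exercise | (k=5,j=2): S=82.6228, (K−S)⁺=20.2472, hold=20.3770 ⇒ V=20.3770 continue | (k=5,j=3): S=95.6756, (K−S)⁺=7.1944, hold=10.0243 ⇒ V=10.0243 continue | (k=5,j=4): S=110.7906, (K−S)⁺=0.0000, hold=3.1747 ⇒ V=3.1747 continue | (k=5,j=5): S=128.2934, (K−S)⁺=0.0000, hold=0.4692 ⇒ V=0.4692 continue  boundary S*=71.3507
step 4: (k=4,j=0): S=66.3052, (K−S)⁺=36.5648, hold=36.3828 ⇒ V=36.5648 exercise | (k=4,j=1): S=76.7802, (K−S)⁺=26.0898, hold=25.9718 ⇒ V=26.0898 exercise | (k=4,j=2): S=88.9100, (K−S)⁺=13.9600, hold=15.2384 ⇒ V=15.2384 continue | (k=4,j=3): S=102.9561, (K−S)⁺=0.0000, hold=6.6306 ⇒ V=6.6306 continue | (k=4,j=4): S=119.2212, (K−S)⁺=0.0000, hold=1.8356 ⇒ V=1.8356 continue  boundary S*=76.7802
step 3: (k=3,j=0): S=71.3507, (K−S)⁺=31.5193, hold=31.3373 ⇒ V=31.5193 exercise | (k=3,j=1): S=82.6228, (K−S)⁺=20.2472, hold=20.6953 ⇒ V=20.6953 continue | (k=3,j=2): S=95.6756, (K−S)⁺=7.1944, hold=10.9689 ⇒ V=10.9689 continue | (k=3,j=3): S=110.7906, (K−S)⁺=0.0000, hold=4.2556 ⇒ V=4.2556 continue  boundary S*=71.3507
step 2: (k=2,j=0): S=76.7802, (K−S)⁺=26.0898, hold=26.1287 ⇒ V=26.1287 continue | (k=2,j=1): S=88.9100, (K−S)⁺=13.9600, hold=15.8649 ⇒ V=15.8649 continue | (k=2,j=2): S=102.9561, (K−S)⁺=0.0000, hold=7.6407 ⇒ V=7.6407 continue  boundary S*=-
step 1: (k=1,j=0): S=82.6228, (K−S)⁺=20.2472, hold=21.0238 ⇒ V=21.0238 continue | (k=1,j=1): S=95.6756, (K−S)⁺=7.1944, hold=11.7834 ⇒ V=11.7834 continue  boundary S*=-
step 0: (k=0,j=0): S=88.9100, (K−S)⁺=13.9600, hold=16.4323 ⇒ V=16.4323 continue  boundary S*=-

price = 16.4323
boundary = - - - 71.3507 76.7802 71.3507 76.7802 82.6228 88.9100
tree:
16.4323
21.0238 11.7834
26.1287 15.8649 7.6407
31.5193 20.6953 10.9689 4.2556
36.5648 26.0898 15.2384 6.6306 1.8356
41.2535 31.5193 20.3770 10.0243 3.1747 0.4692
45.6107 36.5648 26.0898 14.5925 5.3764 0.9285 0.0000
49.6597 41.2535 31.5193 20.2472 8.8468 1.8374 0.0000 0.0000
53.4224 45.6107 36.5648 26.0898 13.9600 3.6358 0.0000 0.0000 0.0000
56.9191 49.6597 41.2535 31.5193 20.2472 7.1944 0.0000 0.0000 0.0000 0.0000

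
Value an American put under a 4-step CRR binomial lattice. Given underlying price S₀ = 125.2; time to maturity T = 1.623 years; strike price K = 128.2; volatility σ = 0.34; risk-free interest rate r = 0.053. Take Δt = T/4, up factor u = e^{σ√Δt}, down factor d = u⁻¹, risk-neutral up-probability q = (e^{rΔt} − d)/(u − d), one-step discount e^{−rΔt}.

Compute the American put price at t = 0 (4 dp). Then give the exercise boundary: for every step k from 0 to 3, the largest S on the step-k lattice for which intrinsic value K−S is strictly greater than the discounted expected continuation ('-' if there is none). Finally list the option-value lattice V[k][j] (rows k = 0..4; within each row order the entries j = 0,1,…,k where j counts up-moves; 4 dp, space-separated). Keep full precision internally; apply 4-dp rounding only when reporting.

price = 18.4315
boundary = - - 81.1876 100.8201
tree:
18.4315
30.1015 7.3747
47.0124 14.2280 0.7304
62.8219 27.3799 1.4802 0.0000
75.5528 47.0124 3.0000 0.0000 0.0000

Δt=0.40575  u=1.24182  d=0.80527  q=0.49586  discount=0.97872
step 4 (expiry): payoffs max(K−S,0) = 75.5528 47.0124 3.0000 0.0000 0.0000
step 3: (k=3,j=0): S=65.3781, (K−S)⁺=62.8219, hold=60.0944 ⇒ V=62.8219 exercise | (k=3,j=1): S=100.8201, (K−S)⁺=27.3799, hold=24.6524 ⇒ V=27.3799 exercise | (k=3,j=2): S=155.4754, (K−S)⁺=0.0000, hold=1.4802 ⇒ V=1.4802 continue | (k=3,j=3): S=239.7597, (K−S)⁺=0.0000, hold=0.0000 ⇒ V=0.0000 continue  boundary S*=100.8201
step 2: (k=2,j=0): S=81.1876, (K−S)⁺=47.0124, hold=44.2849 ⇒ V=47.0124 exercise | (k=2,j=1): S=125.2000, (K−S)⁺=3.0000, hold=14.2280 ⇒ V=14.2280 continue | (k=2,j=2): S=193.0718, (K−S)⁺=0.0000, hold=0.7304 ⇒ V=0.7304 continue  boundary S*=81.1876
step 1: (k=1,j=0): S=100.8201, (K−S)⁺=27.3799, hold=30.1015 ⇒ V=30.1015 continue | (k=1,j=1): S=155.4754, (K−S)⁺=0.0000, hold=7.3747 ⇒ V=7.3747 continue  boundary S*=-
step 0: (k=0,j=0): S=125.2000, (K−S)⁺=3.0000, hold=18.4315 ⇒ V=18.4315 continue  boundary S*=-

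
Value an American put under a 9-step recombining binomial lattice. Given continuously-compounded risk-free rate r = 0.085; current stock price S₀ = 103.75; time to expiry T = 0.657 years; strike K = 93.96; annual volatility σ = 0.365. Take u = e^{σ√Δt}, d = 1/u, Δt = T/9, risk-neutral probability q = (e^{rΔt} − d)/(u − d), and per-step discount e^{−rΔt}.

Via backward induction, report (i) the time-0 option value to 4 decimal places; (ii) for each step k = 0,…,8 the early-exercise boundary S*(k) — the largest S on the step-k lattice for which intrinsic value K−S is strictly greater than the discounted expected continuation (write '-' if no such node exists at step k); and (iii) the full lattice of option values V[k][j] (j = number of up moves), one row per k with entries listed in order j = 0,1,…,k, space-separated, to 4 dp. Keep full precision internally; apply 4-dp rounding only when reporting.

price = 5.5190
boundary = - - - - 69.9313 63.3640 69.9313 77.1793 85.1785
tree:
5.5190
8.3638 2.8190
12.3156 4.6219 1.0997
17.5372 7.3869 1.9887 0.2483
24.0287 11.4371 3.5372 0.5066 0.0000
30.5960 17.0106 6.1552 1.0336 0.0000 0.0000
36.5465 24.0287 10.3917 2.1091 0.0000 0.0000 0.0000
41.9383 30.5960 16.7807 4.3036 0.0000 0.0000 0.0000 0.0000
46.8237 36.5465 24.0287 8.7815 0.0000 0.0000 0.0000 0.0000 0.0000
51.2503 41.9383 30.5960 16.7807 0.0000 0.0000 0.0000 0.0000 0.0000 0.0000

Δt=0.07300, u=1.10364, d=0.90609, q=0.50687, disc=e^(-rΔt)=0.99381
k=9 terminal: V=max(K-S,0) → 51.2503 41.9383 30.5960 16.7807 0.0000 0.0000 0.0000 0.0000 0.0000 0.0000
k=8: j=0 S=47.1363 intr=46.8237 cont=46.2425 V=46.8237[EX]; j=1 S=57.4135 intr=36.5465 cont=35.9653 V=36.5465[EX]; j=2 S=69.9313 intr=24.0287 cont=23.4474 V=24.0287[EX]; j=3 S=85.1785 intr=8.7815 cont=8.2238 V=8.7815[EX]; j=4 S=103.7500 intr=0.0000 cont=0.0000 V=0.0000[hold]; j=5 S=126.3707 intr=0.0000 cont=0.0000 V=0.0000[hold]; j=6 S=153.9233 intr=0.0000 cont=0.0000 V=0.0000[hold]; j=7 S=187.4833 intr=0.0000 cont=0.0000 V=0.0000[hold]; j=8 S=228.3603 intr=0.0000 cont=0.0000 V=0.0000[hold]  S*(8)=85.1785
k=7: j=0 S=52.0217 intr=41.9383 cont=41.3571 V=41.9383[EX]; j=1 S=63.3640 intr=30.5960 cont=30.0148 V=30.5960[EX]; j=2 S=77.1793 intr=16.7807 cont=16.1995 V=16.7807[EX]; j=3 S=94.0068 intr=0.0000 cont=4.3036 V=4.3036[hold]; j=4 S=114.5031 intr=0.0000 cont=0.0000 V=0.0000[hold]; j=5 S=139.4682 intr=0.0000 cont=0.0000 V=0.0000[hold]; j=6 S=169.8766 intr=0.0000 cont=0.0000 V=0.0000[hold]; j=7 S=206.9148 intr=0.0000 cont=0.0000 V=0.0000[hold]  S*(7)=77.1793
k=6: j=0 S=57.4135 intr=36.5465 cont=35.9653 V=36.5465[EX]; j=1 S=69.9313 intr=24.0287 cont=23.4474 V=24.0287[EX]; j=2 S=85.1785 intr=8.7815 cont=10.3917 V=10.3917[hold]; j=3 S=103.7500 intr=0.0000 cont=2.1091 V=2.1091[hold]; j=4 S=126.3707 intr=0.0000 cont=0.0000 V=0.0000[hold]; j=5 S=153.9233 intr=0.0000 cont=0.0000 V=0.0000[hold]; j=6 S=187.4833 intr=0.0000 cont=0.0000 V=0.0000[hold]  S*(6)=69.9313
k=5: j=0 S=63.3640 intr=30.5960 cont=30.0148 V=30.5960[EX]; j=1 S=77.1793 intr=16.7807 cont=17.0106 V=17.0106[hold]; j=2 S=94.0068 intr=0.0000 cont=6.1552 V=6.1552[hold]; j=3 S=114.5031 intr=0.0000 cont=1.0336 V=1.0336[hold]; j=4 S=139.4682 intr=0.0000 cont=0.0000 V=0.0000[hold]; j=5 S=169.8766 intr=0.0000 cont=0.0000 V=0.0000[hold]  S*(5)=63.3640
k=4: j=0 S=69.9313 intr=24.0287 cont=23.5633 V=24.0287[EX]; j=1 S=85.1785 intr=8.7815 cont=11.4371 V=11.4371[hold]; j=2 S=103.7500 intr=0.0000 cont=3.5372 V=3.5372[hold]; j=3 S=126.3707 intr=0.0000 cont=0.5066 V=0.5066[hold]; j=4 S=153.9233 intr=0.0000 cont=0.0000 V=0.0000[hold]  S*(4)=69.9313
k=3: j=0 S=77.1793 intr=16.7807 cont=17.5372 V=17.5372[hold]; j=1 S=94.0068 intr=0.0000 cont=7.3869 V=7.3869[hold]; j=2 S=114.5031 intr=0.0000 cont=1.9887 V=1.9887[hold]; j=3 S=139.4682 intr=0.0000 cont=0.2483 V=0.2483[hold]  S*(3)=-
k=2: j=0 S=85.1785 intr=8.7815 cont=12.3156 V=12.3156[hold]; j=1 S=103.7500 intr=0.0000 cont=4.6219 V=4.6219[hold]; j=2 S=126.3707 intr=0.0000 cont=1.0997 V=1.0997[hold]  S*(2)=-
k=1: j=0 S=94.0068 intr=0.0000 cont=8.3638 V=8.3638[hold]; j=1 S=114.5031 intr=0.0000 cont=2.8190 V=2.8190[hold]  S*(1)=-
k=0: j=0 S=103.7500 intr=0.0000 cont=5.5190 V=5.5190[hold]  S*(0)=-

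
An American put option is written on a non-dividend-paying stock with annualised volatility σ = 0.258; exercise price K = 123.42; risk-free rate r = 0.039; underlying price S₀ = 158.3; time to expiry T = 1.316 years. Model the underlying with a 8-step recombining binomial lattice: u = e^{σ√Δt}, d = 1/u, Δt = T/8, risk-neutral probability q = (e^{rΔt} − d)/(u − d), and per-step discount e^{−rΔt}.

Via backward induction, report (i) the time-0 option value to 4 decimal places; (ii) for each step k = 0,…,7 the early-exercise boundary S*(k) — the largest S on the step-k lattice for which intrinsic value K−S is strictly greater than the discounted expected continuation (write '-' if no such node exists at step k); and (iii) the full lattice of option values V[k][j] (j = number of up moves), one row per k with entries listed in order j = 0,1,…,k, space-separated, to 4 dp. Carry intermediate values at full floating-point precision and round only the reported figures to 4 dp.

Δt=0.16450  u=1.11031  d=0.90065  q=0.50456  discount=0.99361
step 8 (expiry): payoffs max(K−S,0) = 54.8838 38.9290 19.2601 0.0000 0.0000 0.0000 0.0000 0.0000 0.0000
step 7: (k=7,j=0): S=76.0966, (K−S)⁺=47.3234, hold=46.5341 ⇒ V=47.3234 exercise | (k=7,j=1): S=93.8114, (K−S)⁺=29.6086, hold=28.8194 ⇒ V=29.6086 exercise | (k=7,j=2): S=115.6500, (K−S)⁺=7.7700, hold=9.4812 ⇒ V=9.4812 continue | (k=7,j=3): S=142.5725, (K−S)⁺=0.0000, hold=0.0000 ⇒ V=0.0000 continue | (k=7,j=4): S=175.7624, (K−S)⁺=0.0000, hold=0.0000 ⇒ V=0.0000 continue | (k=7,j=5): S=216.6787, (K−S)⁺=0.0000, hold=0.0000 ⇒ V=0.0000 continue | (k=7,j=6): S=267.1200, (K−S)⁺=0.0000, hold=0.0000 ⇒ V=0.0000 continue | (k=7,j=7): S=329.3037, (K−S)⁺=0.0000, hold=0.0000 ⇒ V=0.0000 continue  boundary S*=93.8114
step 6: (k=6,j=0): S=84.4910, (K−S)⁺=38.9290, hold=38.1397 ⇒ V=38.9290 exercise | (k=6,j=1): S=104.1599, (K−S)⁺=19.2601, hold=19.3287 ⇒ V=19.3287 continue | (k=6,j=2): S=128.4076, (K−S)⁺=0.0000, hold=4.6673 ⇒ V=4.6673 continue | (k=6,j=3): S=158.3000, (K−S)⁺=0.0000, hold=0.0000 ⇒ V=0.0000 continue | (k=6,j=4): S=195.1511, (K−S)⁺=0.0000, hold=0.0000 ⇒ V=0.0000 continue | (k=6,j=5): S=240.5810, (K−S)⁺=0.0000, hold=0.0000 ⇒ V=0.0000 continue | (k=6,j=6): S=296.5866, (K−S)⁺=0.0000, hold=0.0000 ⇒ V=0.0000 continue  boundary S*=84.4910
step 5: (k=5,j=0): S=93.8114, (K−S)⁺=29.6086, hold=28.8538 ⇒ V=29.6086 exercise | (k=5,j=1): S=115.6500, (K−S)⁺=7.7700, hold=11.8548 ⇒ V=11.8548 continue | (k=5,j=2): S=142.5725, (K−S)⁺=0.0000, hold=2.2976 ⇒ V=2.2976 continue | (k=5,j=3): S=175.7624, (K−S)⁺=0.0000, hold=0.0000 ⇒ V=0.0000 continue | (k=5,j=4): S=216.6787, (K−S)⁺=0.0000, hold=0.0000 ⇒ V=0.0000 continue | (k=5,j=5): S=267.1200, (K−S)⁺=0.0000, hold=0.0000 ⇒ V=0.0000 continue  boundary S*=93.8114
step 4: (k=4,j=0): S=104.1599, (K−S)⁺=19.2601, hold=20.5187 ⇒ V=20.5187 continue | (k=4,j=1): S=128.4076, (K−S)⁺=0.0000, hold=6.9877 ⇒ V=6.9877 continue | (k=4,j=2): S=158.3000, (K−S)⁺=0.0000, hold=1.1310 ⇒ V=1.1310 continue | (k=4,j=3): S=195.1511, (K−S)⁺=0.0000, hold=0.0000 ⇒ V=0.0000 continue | (k=4,j=4): S=240.5810, (K−S)⁺=0.0000, hold=0.0000 ⇒ V=0.0000 continue  boundary S*=-
step 3: (k=3,j=0): S=115.6500, (K−S)⁺=7.7700, hold=13.6039 ⇒ V=13.6039 continue | (k=3,j=1): S=142.5725, (K−S)⁺=0.0000, hold=4.0068 ⇒ V=4.0068 continue | (k=3,j=2): S=175.7624, (K−S)⁺=0.0000, hold=0.5568 ⇒ V=0.5568 continue | (k=3,j=3): S=216.6787, (K−S)⁺=0.0000, hold=0.0000 ⇒ V=0.0000 continue  boundary S*=-
step 2: (k=2,j=0): S=128.4076, (K−S)⁺=0.0000, hold=8.7056 ⇒ V=8.7056 continue | (k=2,j=1): S=158.3000, (K−S)⁺=0.0000, hold=2.2516 ⇒ V=2.2516 continue | (k=2,j=2): S=195.1511, (K−S)⁺=0.0000, hold=0.2741 ⇒ V=0.2741 continue  boundary S*=-
step 1: (k=1,j=0): S=142.5725, (K−S)⁺=0.0000, hold=5.4143 ⇒ V=5.4143 continue | (k=1,j=1): S=175.7624, (K−S)⁺=0.0000, hold=1.2458 ⇒ V=1.2458 continue  boundary S*=-
step 0: (k=0,j=0): S=158.3000, (K−S)⁺=0.0000, hold=3.2899 ⇒ V=3.2899 continue  boundary S*=-

price = 3.2899
boundary = - - - - - 93.8114 84.4910 93.8114
tree:
3.2899
5.4143 1.2458
8.7056 2.2516 0.2741
13.6039 4.0068 0.5568 0.0000
20.5187 6.9877 1.1310 0.0000 0.0000
29.6086 11.8548 2.2976 0.0000 0.0000 0.0000
38.9290 19.3287 4.6673 0.0000 0.0000 0.0000 0.0000
47.3234 29.6086 9.4812 0.0000 0.0000 0.0000 0.0000 0.0000
54.8838 38.9290 19.2601 0.0000 0.0000 0.0000 0.0000 0.0000 0.0000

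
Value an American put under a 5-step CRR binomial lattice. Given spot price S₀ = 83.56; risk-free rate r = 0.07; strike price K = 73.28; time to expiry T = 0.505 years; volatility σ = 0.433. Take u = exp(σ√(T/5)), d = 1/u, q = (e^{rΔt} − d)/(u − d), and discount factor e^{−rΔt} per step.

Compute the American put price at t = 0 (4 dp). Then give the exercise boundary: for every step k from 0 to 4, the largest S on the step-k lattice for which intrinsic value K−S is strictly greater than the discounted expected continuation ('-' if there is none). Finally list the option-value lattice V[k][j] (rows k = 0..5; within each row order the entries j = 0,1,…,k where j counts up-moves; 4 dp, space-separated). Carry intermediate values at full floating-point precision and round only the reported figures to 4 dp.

Δt=0.10100, u=1.14753, d=0.87144, q=0.49135, disc=e^(-rΔt)=0.99295
k=5 terminal: V=max(K-S,0) → 31.2864 17.9820 0.4626 0.0000 0.0000 0.0000
k=4: j=0 S=48.1888 intr=25.0912 cont=24.5749 V=25.0912[EX]; j=1 S=63.4559 intr=9.8241 cont=9.3078 V=9.8241[EX]; j=2 S=83.5600 intr=0.0000 cont=0.2336 V=0.2336[hold]; j=3 S=110.0334 intr=0.0000 cont=0.0000 V=0.0000[hold]; j=4 S=144.8941 intr=0.0000 cont=0.0000 V=0.0000[hold]  S*(4)=63.4559
k=3: j=0 S=55.2980 intr=17.9820 cont=17.4658 V=17.9820[EX]; j=1 S=72.8174 intr=0.4626 cont=5.0758 V=5.0758[hold]; j=2 S=95.8874 intr=0.0000 cont=0.1180 V=0.1180[hold]; j=3 S=126.2664 intr=0.0000 cont=0.0000 V=0.0000[hold]  S*(3)=55.2980
k=2: j=0 S=63.4559 intr=9.8241 cont=11.5585 V=11.5585[hold]; j=1 S=83.5600 intr=0.0000 cont=2.6212 V=2.6212[hold]; j=2 S=110.0334 intr=0.0000 cont=0.0596 V=0.0596[hold]  S*(2)=-
k=1: j=0 S=72.8174 intr=0.4626 cont=7.1167 V=7.1167[hold]; j=1 S=95.8874 intr=0.0000 cont=1.3529 V=1.3529[hold]  S*(1)=-
k=0: j=0 S=83.5600 intr=0.0000 cont=4.2545 V=4.2545[hold]  S*(0)=-

price = 4.2545
boundary = - - - 55.2980 63.4559
tree:
4.2545
7.1167 1.3529
11.5585 2.6212 0.0596
17.9820 5.0758 0.1180 0.0000
25.0912 9.8241 0.2336 0.0000 0.0000
31.2864 17.9820 0.4626 0.0000 0.0000 0.0000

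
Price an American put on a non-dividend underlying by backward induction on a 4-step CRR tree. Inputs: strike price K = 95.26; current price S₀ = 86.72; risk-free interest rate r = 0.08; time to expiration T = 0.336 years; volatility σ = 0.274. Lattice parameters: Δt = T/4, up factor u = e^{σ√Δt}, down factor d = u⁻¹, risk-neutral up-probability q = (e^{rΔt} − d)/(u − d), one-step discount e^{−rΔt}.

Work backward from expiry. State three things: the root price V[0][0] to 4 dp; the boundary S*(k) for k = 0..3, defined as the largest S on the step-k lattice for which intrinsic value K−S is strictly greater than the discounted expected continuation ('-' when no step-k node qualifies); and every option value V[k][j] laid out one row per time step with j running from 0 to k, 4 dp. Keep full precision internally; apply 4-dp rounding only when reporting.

price = 9.9943
boundary = - 80.0997 73.9848 80.0997
tree:
9.9943
15.1603 5.4035
21.2752 9.2918 1.9206
26.9233 15.1603 4.0500 0.0000
32.1403 21.2752 8.5400 0.0000 0.0000

Δt=0.08400  u=1.08265  d=0.92366  q=0.52257  discount=0.99330
step 4 (expiry): payoffs max(K−S,0) = 32.1403 21.2752 8.5400 0.0000 0.0000
step 3: (k=3,j=0): S=68.3367, (K−S)⁺=26.9233, hold=26.2853 ⇒ V=26.9233 exercise | (k=3,j=1): S=80.0997, (K−S)⁺=15.1603, hold=14.5223 ⇒ V=15.1603 exercise | (k=3,j=2): S=93.8875, (K−S)⁺=1.3725, hold=4.0500 ⇒ V=4.0500 continue | (k=3,j=3): S=110.0487, (K−S)⁺=0.0000, hold=0.0000 ⇒ V=0.0000 continue  boundary S*=80.0997
step 2: (k=2,j=0): S=73.9848, (K−S)⁺=21.2752, hold=20.6372 ⇒ V=21.2752 exercise | (k=2,j=1): S=86.7200, (K−S)⁺=8.5400, hold=9.2918 ⇒ V=9.2918 continue | (k=2,j=2): S=101.6474, (K−S)⁺=0.0000, hold=1.9206 ⇒ V=1.9206 continue  boundary S*=73.9848
step 1: (k=1,j=0): S=80.0997, (K−S)⁺=15.1603, hold=14.9126 ⇒ V=15.1603 exercise | (k=1,j=1): S=93.8875, (K−S)⁺=1.3725, hold=5.4035 ⇒ V=5.4035 continue  boundary S*=80.0997
step 0: (k=0,j=0): S=86.7200, (K−S)⁺=8.5400, hold=9.9943 ⇒ V=9.9943 continue  boundary S*=-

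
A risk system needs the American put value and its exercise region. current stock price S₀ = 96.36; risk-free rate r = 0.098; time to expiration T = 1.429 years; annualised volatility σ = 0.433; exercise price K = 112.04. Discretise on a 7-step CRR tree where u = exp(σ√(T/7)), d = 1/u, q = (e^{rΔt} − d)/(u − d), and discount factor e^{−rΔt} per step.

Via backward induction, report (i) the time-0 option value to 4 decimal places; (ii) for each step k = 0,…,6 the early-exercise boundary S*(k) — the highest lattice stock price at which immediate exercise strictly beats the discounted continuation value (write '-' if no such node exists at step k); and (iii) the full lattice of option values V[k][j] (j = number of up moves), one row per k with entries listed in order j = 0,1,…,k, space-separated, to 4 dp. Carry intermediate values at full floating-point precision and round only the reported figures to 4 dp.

price = 23.1482
boundary = - - 65.1579 79.2377 65.1579 79.2377 65.1579
tree:
23.1482
33.5391 13.7940
46.8821 21.6808 6.5422
58.4601 32.8023 11.5445 1.8540
67.9807 46.8821 19.8354 3.8024 0.0000
75.8096 58.4601 32.8023 7.7984 0.0000 0.0000
82.2474 67.9807 46.8821 15.9939 0.0000 0.0000 0.0000
87.5413 75.8096 58.4601 32.8023 0.0000 0.0000 0.0000 0.0000

params: Δt=0.20414 u=1.21609 d=0.82231 q=0.50256 e^(-rΔt)=0.98019
t_7 payoffs: 87.5413 75.8096 58.4601 32.8023 0.0000 0.0000 0.0000 0.0000
t_6: node(6,0) S=29.7926 payoff=82.2474 vs cont=80.0283 → 82.2474 [stop]  node(6,1) S=44.0593 payoff=67.9807 vs cont=65.7615 → 67.9807 [stop]  node(6,2) S=65.1579 payoff=46.8821 vs cont=44.6629 → 46.8821 [stop]  node(6,3) S=96.3600 payoff=15.6800 vs cont=15.9939 → 15.9939 [wait]  node(6,4) S=142.5038 payoff=0.0000 vs cont=0.0000 → 0.0000 [wait]  node(6,5) S=210.7445 payoff=0.0000 vs cont=0.0000 → 0.0000 [wait]  node(6,6) S=311.6635 payoff=0.0000 vs cont=0.0000 → 0.0000 [wait]  ⇒ S*(6)=65.1579
t_5: node(5,0) S=36.2304 payoff=75.8096 vs cont=73.5905 → 75.8096 [stop]  node(5,1) S=53.5799 payoff=58.4601 vs cont=56.2409 → 58.4601 [stop]  node(5,2) S=79.2377 payoff=32.8023 vs cont=30.7377 → 32.8023 [stop]  node(5,3) S=117.1822 payoff=0.0000 vs cont=7.7984 → 7.7984 [wait]  node(5,4) S=173.2971 payoff=0.0000 vs cont=0.0000 → 0.0000 [wait]  node(5,5) S=256.2837 payoff=0.0000 vs cont=0.0000 → 0.0000 [wait]  ⇒ S*(5)=79.2377
t_4: node(4,0) S=44.0593 payoff=67.9807 vs cont=65.7615 → 67.9807 [stop]  node(4,1) S=65.1579 payoff=46.8821 vs cont=44.6629 → 46.8821 [stop]  node(4,2) S=96.3600 payoff=15.6800 vs cont=19.8354 → 19.8354 [wait]  node(4,3) S=142.5038 payoff=0.0000 vs cont=3.8024 → 3.8024 [wait]  node(4,4) S=210.7445 payoff=0.0000 vs cont=0.0000 → 0.0000 [wait]  ⇒ S*(4)=65.1579
t_3: node(3,0) S=53.5799 payoff=58.4601 vs cont=56.2409 → 58.4601 [stop]  node(3,1) S=79.2377 payoff=32.8023 vs cont=32.6301 → 32.8023 [stop]  node(3,2) S=117.1822 payoff=0.0000 vs cont=11.5445 → 11.5445 [wait]  node(3,3) S=173.2971 payoff=0.0000 vs cont=1.8540 → 1.8540 [wait]  ⇒ S*(3)=79.2377
t_2: node(2,0) S=65.1579 payoff=46.8821 vs cont=44.6629 → 46.8821 [stop]  node(2,1) S=96.3600 payoff=15.6800 vs cont=21.6808 → 21.6808 [wait]  node(2,2) S=142.5038 payoff=0.0000 vs cont=6.5422 → 6.5422 [wait]  ⇒ S*(2)=65.1579
t_1: node(1,0) S=79.2377 payoff=32.8023 vs cont=33.5391 → 33.5391 [wait]  node(1,1) S=117.1822 payoff=0.0000 vs cont=13.7940 → 13.7940 [wait]  ⇒ S*(1)=-
t_0: node(0,0) S=96.3600 payoff=15.6800 vs cont=23.1482 → 23.1482 [wait]  ⇒ S*(0)=-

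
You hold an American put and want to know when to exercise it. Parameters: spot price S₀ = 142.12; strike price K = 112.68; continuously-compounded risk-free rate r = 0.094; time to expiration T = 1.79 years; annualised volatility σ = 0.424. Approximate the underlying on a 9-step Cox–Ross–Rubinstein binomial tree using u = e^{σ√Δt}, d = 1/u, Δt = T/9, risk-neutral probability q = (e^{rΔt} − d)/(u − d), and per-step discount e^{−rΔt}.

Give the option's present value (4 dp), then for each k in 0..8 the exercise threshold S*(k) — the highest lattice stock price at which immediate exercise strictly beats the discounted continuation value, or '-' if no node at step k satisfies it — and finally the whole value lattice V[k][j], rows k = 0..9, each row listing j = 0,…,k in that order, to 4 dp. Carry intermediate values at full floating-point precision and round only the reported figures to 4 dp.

price = 9.9452
boundary = - - - - 66.7068 80.5919 66.7068 80.5919 66.7068
tree:
9.9452
15.2530 5.0633
22.7670 8.3857 1.9637
32.9339 13.5553 3.5819 0.4350
45.9732 21.2598 6.4356 0.8909 0.0000
57.4660 32.0881 11.3366 1.8245 0.0000 0.0000
66.9788 45.9732 19.4424 3.7363 0.0000 0.0000 0.0000
74.8526 57.4660 32.0881 7.6514 0.0000 0.0000 0.0000 0.0000
81.3698 66.9788 45.9732 15.6690 0.0000 0.0000 0.0000 0.0000 0.0000
86.7642 74.8526 57.4660 32.0881 0.0000 0.0000 0.0000 0.0000 0.0000 0.0000

Δt=0.19889, u=1.20815, d=0.82771, q=0.50247, disc=e^(-rΔt)=0.98148
k=9 terminal: V=max(K-S,0) → 86.7642 74.8526 57.4660 32.0881 0.0000 0.0000 0.0000 0.0000 0.0000 0.0000
k=8: j=0 S=31.3102 intr=81.3698 cont=79.2828 V=81.3698[EX]; j=1 S=45.7012 intr=66.9788 cont=64.8917 V=66.9788[EX]; j=2 S=66.7068 intr=45.9732 cont=43.8861 V=45.9732[EX]; j=3 S=97.3672 intr=15.3128 cont=15.6690 V=15.6690[hold]; j=4 S=142.1200 intr=0.0000 cont=0.0000 V=0.0000[hold]; j=5 S=207.4425 intr=0.0000 cont=0.0000 V=0.0000[hold]; j=6 S=302.7890 intr=0.0000 cont=0.0000 V=0.0000[hold]; j=7 S=441.9596 intr=0.0000 cont=0.0000 V=0.0000[hold]; j=8 S=645.0970 intr=0.0000 cont=0.0000 V=0.0000[hold]  S*(8)=66.7068
k=7: j=0 S=37.8274 intr=74.8526 cont=72.7655 V=74.8526[EX]; j=1 S=55.2140 intr=57.4660 cont=55.3790 V=57.4660[EX]; j=2 S=80.5919 intr=32.0881 cont=30.1767 V=32.0881[EX]; j=3 S=117.6343 intr=0.0000 cont=7.6514 V=7.6514[hold]; j=4 S=171.7024 intr=0.0000 cont=0.0000 V=0.0000[hold]; j=5 S=250.6218 intr=0.0000 cont=0.0000 V=0.0000[hold]; j=6 S=365.8149 intr=0.0000 cont=0.0000 V=0.0000[hold]; j=7 S=533.9539 intr=0.0000 cont=0.0000 V=0.0000[hold]  S*(7)=80.5919
k=6: j=0 S=45.7012 intr=66.9788 cont=64.8917 V=66.9788[EX]; j=1 S=66.7068 intr=45.9732 cont=43.8861 V=45.9732[EX]; j=2 S=97.3672 intr=15.3128 cont=19.4424 V=19.4424[hold]; j=3 S=142.1200 intr=0.0000 cont=3.7363 V=3.7363[hold]; j=4 S=207.4425 intr=0.0000 cont=0.0000 V=0.0000[hold]; j=5 S=302.7890 intr=0.0000 cont=0.0000 V=0.0000[hold]; j=6 S=441.9596 intr=0.0000 cont=0.0000 V=0.0000[hold]  S*(6)=66.7068
k=5: j=0 S=55.2140 intr=57.4660 cont=55.3790 V=57.4660[EX]; j=1 S=80.5919 intr=32.0881 cont=32.0376 V=32.0881[EX]; j=2 S=117.6343 intr=0.0000 cont=11.3366 V=11.3366[hold]; j=3 S=171.7024 intr=0.0000 cont=1.8245 V=1.8245[hold]; j=4 S=250.6218 intr=0.0000 cont=0.0000 V=0.0000[hold]; j=5 S=365.8149 intr=0.0000 cont=0.0000 V=0.0000[hold]  S*(5)=80.5919
k=4: j=0 S=66.7068 intr=45.9732 cont=43.8861 V=45.9732[EX]; j=1 S=97.3672 intr=15.3128 cont=21.2598 V=21.2598[hold]; j=2 S=142.1200 intr=0.0000 cont=6.4356 V=6.4356[hold]; j=3 S=207.4425 intr=0.0000 cont=0.8909 V=0.8909[hold]; j=4 S=302.7890 intr=0.0000 cont=0.0000 V=0.0000[hold]  S*(4)=66.7068
k=3: j=0 S=80.5919 intr=32.0881 cont=32.9339 V=32.9339[hold]; j=1 S=117.6343 intr=0.0000 cont=13.5553 V=13.5553[hold]; j=2 S=171.7024 intr=0.0000 cont=3.5819 V=3.5819[hold]; j=3 S=250.6218 intr=0.0000 cont=0.4350 V=0.4350[hold]  S*(3)=-
k=2: j=0 S=97.3672 intr=15.3128 cont=22.7670 V=22.7670[hold]; j=1 S=142.1200 intr=0.0000 cont=8.3857 V=8.3857[hold]; j=2 S=207.4425 intr=0.0000 cont=1.9637 V=1.9637[hold]  S*(2)=-
k=1: j=0 S=117.6343 intr=0.0000 cont=15.2530 V=15.2530[hold]; j=1 S=171.7024 intr=0.0000 cont=5.0633 V=5.0633[hold]  S*(1)=-
k=0: j=0 S=142.1200 intr=0.0000 cont=9.9452 V=9.9452[hold]  S*(0)=-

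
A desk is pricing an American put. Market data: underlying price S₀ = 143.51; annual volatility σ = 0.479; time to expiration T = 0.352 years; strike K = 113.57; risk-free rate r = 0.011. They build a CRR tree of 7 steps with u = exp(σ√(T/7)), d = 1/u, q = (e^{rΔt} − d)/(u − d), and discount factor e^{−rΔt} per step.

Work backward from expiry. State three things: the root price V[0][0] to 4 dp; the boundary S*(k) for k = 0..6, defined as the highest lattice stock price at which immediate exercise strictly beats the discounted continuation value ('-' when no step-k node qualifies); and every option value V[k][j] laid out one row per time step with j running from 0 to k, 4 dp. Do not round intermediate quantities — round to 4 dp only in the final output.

Δt=0.05029  u=1.11339  d=0.89815  q=0.47574  discount=0.99945
step 7 (expiry): payoffs max(K−S,0) = 45.9089 29.6941 9.5935 0.0000 0.0000 0.0000 0.0000 0.0000
step 6: (k=6,j=0): S=75.3335, (K−S)⁺=38.2365, hold=38.1737 ⇒ V=38.2365 exercise | (k=6,j=1): S=93.3870, (K−S)⁺=20.1830, hold=20.1202 ⇒ V=20.1830 exercise | (k=6,j=2): S=115.7668, (K−S)⁺=0.0000, hold=5.0267 ⇒ V=5.0267 continue | (k=6,j=3): S=143.5100, (K−S)⁺=0.0000, hold=0.0000 ⇒ V=0.0000 continue | (k=6,j=4): S=177.9017, (K−S)⁺=0.0000, hold=0.0000 ⇒ V=0.0000 continue | (k=6,j=5): S=220.5353, (K−S)⁺=0.0000, hold=0.0000 ⇒ V=0.0000 continue | (k=6,j=6): S=273.3859, (K−S)⁺=0.0000, hold=0.0000 ⇒ V=0.0000 continue  boundary S*=93.3870
step 5: (k=5,j=0): S=83.8759, (K−S)⁺=29.6941, hold=29.6313 ⇒ V=29.6941 exercise | (k=5,j=1): S=103.9765, (K−S)⁺=9.5935, hold=12.9653 ⇒ V=12.9653 continue | (k=5,j=2): S=128.8941, (K−S)⁺=0.0000, hold=2.6338 ⇒ V=2.6338 continue | (k=5,j=3): S=159.7832, (K−S)⁺=0.0000, hold=0.0000 ⇒ V=0.0000 continue | (k=5,j=4): S=198.0747, (K−S)⁺=0.0000, hold=0.0000 ⇒ V=0.0000 continue | (k=5,j=5): S=245.5427, (K−S)⁺=0.0000, hold=0.0000 ⇒ V=0.0000 continue  boundary S*=83.8759
step 4: (k=4,j=0): S=93.3870, (K−S)⁺=20.1830, hold=21.7235 ⇒ V=21.7235 continue | (k=4,j=1): S=115.7668, (K−S)⁺=0.0000, hold=8.0457 ⇒ V=8.0457 continue | (k=4,j=2): S=143.5100, (K−S)⁺=0.0000, hold=1.3800 ⇒ V=1.3800 continue | (k=4,j=3): S=177.9017, (K−S)⁺=0.0000, hold=0.0000 ⇒ V=0.0000 continue | (k=4,j=4): S=220.5353, (K−S)⁺=0.0000, hold=0.0000 ⇒ V=0.0000 continue  boundary S*=-
step 3: (k=3,j=0): S=103.9765, (K−S)⁺=9.5935, hold=15.2080 ⇒ V=15.2080 continue | (k=3,j=1): S=128.8941, (K−S)⁺=0.0000, hold=4.8719 ⇒ V=4.8719 continue | (k=3,j=2): S=159.7832, (K−S)⁺=0.0000, hold=0.7231 ⇒ V=0.7231 continue | (k=3,j=3): S=198.0747, (K−S)⁺=0.0000, hold=0.0000 ⇒ V=0.0000 continue  boundary S*=-
step 2: (k=2,j=0): S=115.7668, (K−S)⁺=0.0000, hold=10.2850 ⇒ V=10.2850 continue | (k=2,j=1): S=143.5100, (K−S)⁺=0.0000, hold=2.8965 ⇒ V=2.8965 continue | (k=2,j=2): S=177.9017, (K−S)⁺=0.0000, hold=0.3789 ⇒ V=0.3789 continue  boundary S*=-
step 1: (k=1,j=0): S=128.8941, (K−S)⁺=0.0000, hold=6.7662 ⇒ V=6.7662 continue | (k=1,j=1): S=159.7832, (K−S)⁺=0.0000, hold=1.6978 ⇒ V=1.6978 continue  boundary S*=-
step 0: (k=0,j=0): S=143.5100, (K−S)⁺=0.0000, hold=4.3526 ⇒ V=4.3526 continue  boundary S*=-

price = 4.3526
boundary = - - - - - 83.8759 93.3870
tree:
4.3526
6.7662 1.6978
10.2850 2.8965 0.3789
15.2080 4.8719 0.7231 0.0000
21.7235 8.0457 1.3800 0.0000 0.0000
29.6941 12.9653 2.6338 0.0000 0.0000 0.0000
38.2365 20.1830 5.0267 0.0000 0.0000 0.0000 0.0000
45.9089 29.6941 9.5935 0.0000 0.0000 0.0000 0.0000 0.0000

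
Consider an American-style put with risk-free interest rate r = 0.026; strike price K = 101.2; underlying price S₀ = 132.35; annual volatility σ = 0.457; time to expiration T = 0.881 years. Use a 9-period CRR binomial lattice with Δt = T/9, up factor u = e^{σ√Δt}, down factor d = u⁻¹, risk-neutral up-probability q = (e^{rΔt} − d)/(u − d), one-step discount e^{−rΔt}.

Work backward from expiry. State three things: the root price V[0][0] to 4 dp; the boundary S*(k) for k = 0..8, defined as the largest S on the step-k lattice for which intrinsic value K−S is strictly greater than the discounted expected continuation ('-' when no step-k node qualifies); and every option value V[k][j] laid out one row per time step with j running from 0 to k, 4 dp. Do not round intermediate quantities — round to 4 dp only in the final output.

price = 7.5923
boundary = - - - - - - 56.1235 64.7502 74.7030
tree:
7.5923
11.0126 3.8255
15.5906 5.9752 1.4528
21.4576 9.1428 2.4810 0.3161
28.5801 13.6438 4.1812 0.6015 0.0000
36.6576 19.7413 6.9290 1.1447 0.0000 0.0000
45.0765 27.4824 11.2297 2.1784 0.0000 0.0000 0.0000
52.5539 36.4498 17.6471 4.1457 0.0000 0.0000 0.0000 0.0000
59.0350 45.0765 26.4970 7.8896 0.0000 0.0000 0.0000 0.0000 0.0000
64.6527 52.5539 36.4498 15.0145 0.0000 0.0000 0.0000 0.0000 0.0000 0.0000

Δt=0.09789, u=1.15371, d=0.86677, q=0.47320, disc=e^(-rΔt)=0.99746
k=9 terminal: V=max(K-S,0) → 64.6527 52.5539 36.4498 15.0145 0.0000 0.0000 0.0000 0.0000 0.0000 0.0000
k=8: j=0 S=42.1650 intr=59.0350 cont=58.7778 V=59.0350[EX]; j=1 S=56.1235 intr=45.0765 cont=44.8192 V=45.0765[EX]; j=2 S=74.7030 intr=26.4970 cont=26.2398 V=26.4970[EX]; j=3 S=99.4331 intr=1.7669 cont=7.8896 V=7.8896[hold]; j=4 S=132.3500 intr=0.0000 cont=0.0000 V=0.0000[hold]; j=5 S=176.1639 intr=0.0000 cont=0.0000 V=0.0000[hold]; j=6 S=234.4823 intr=0.0000 cont=0.0000 V=0.0000[hold]; j=7 S=312.1066 intr=0.0000 cont=0.0000 V=0.0000[hold]; j=8 S=415.4283 intr=0.0000 cont=0.0000 V=0.0000[hold]  S*(8)=74.7030
k=7: j=0 S=48.6461 intr=52.5539 cont=52.2966 V=52.5539[EX]; j=1 S=64.7502 intr=36.4498 cont=36.1925 V=36.4498[EX]; j=2 S=86.1855 intr=15.0145 cont=17.6471 V=17.6471[hold]; j=3 S=114.7169 intr=0.0000 cont=4.1457 V=4.1457[hold]; j=4 S=152.6935 intr=0.0000 cont=0.0000 V=0.0000[hold]; j=5 S=203.2420 intr=0.0000 cont=0.0000 V=0.0000[hold]; j=6 S=270.5244 intr=0.0000 cont=0.0000 V=0.0000[hold]; j=7 S=360.0804 intr=0.0000 cont=0.0000 V=0.0000[hold]  S*(7)=64.7502
k=6: j=0 S=56.1235 intr=45.0765 cont=44.8192 V=45.0765[EX]; j=1 S=74.7030 intr=26.4970 cont=27.4824 V=27.4824[hold]; j=2 S=99.4331 intr=1.7669 cont=11.2297 V=11.2297[hold]; j=3 S=132.3500 intr=0.0000 cont=2.1784 V=2.1784[hold]; j=4 S=176.1639 intr=0.0000 cont=0.0000 V=0.0000[hold]; j=5 S=234.4823 intr=0.0000 cont=0.0000 V=0.0000[hold]; j=6 S=312.1066 intr=0.0000 cont=0.0000 V=0.0000[hold]  S*(6)=56.1235
k=5: j=0 S=64.7502 intr=36.4498 cont=36.6576 V=36.6576[hold]; j=1 S=86.1855 intr=15.0145 cont=19.7413 V=19.7413[hold]; j=2 S=114.7169 intr=0.0000 cont=6.9290 V=6.9290[hold]; j=3 S=152.6935 intr=0.0000 cont=1.1447 V=1.1447[hold]; j=4 S=203.2420 intr=0.0000 cont=0.0000 V=0.0000[hold]; j=5 S=270.5244 intr=0.0000 cont=0.0000 V=0.0000[hold]  S*(5)=-
k=4: j=0 S=74.7030 intr=26.4970 cont=28.5801 V=28.5801[hold]; j=1 S=99.4331 intr=1.7669 cont=13.6438 V=13.6438[hold]; j=2 S=132.3500 intr=0.0000 cont=4.1812 V=4.1812[hold]; j=3 S=176.1639 intr=0.0000 cont=0.6015 V=0.6015[hold]; j=4 S=234.4823 intr=0.0000 cont=0.0000 V=0.0000[hold]  S*(4)=-
k=3: j=0 S=86.1855 intr=15.0145 cont=21.4576 V=21.4576[hold]; j=1 S=114.7169 intr=0.0000 cont=9.1428 V=9.1428[hold]; j=2 S=152.6935 intr=0.0000 cont=2.4810 V=2.4810[hold]; j=3 S=203.2420 intr=0.0000 cont=0.3161 V=0.3161[hold]  S*(3)=-
k=2: j=0 S=99.4331 intr=1.7669 cont=15.5906 V=15.5906[hold]; j=1 S=132.3500 intr=0.0000 cont=5.9752 V=5.9752[hold]; j=2 S=176.1639 intr=0.0000 cont=1.4528 V=1.4528[hold]  S*(2)=-
k=1: j=0 S=114.7169 intr=0.0000 cont=11.0126 V=11.0126[hold]; j=1 S=152.6935 intr=0.0000 cont=3.8255 V=3.8255[hold]  S*(1)=-
k=0: j=0 S=132.3500 intr=0.0000 cont=7.5923 V=7.5923[hold]  S*(0)=-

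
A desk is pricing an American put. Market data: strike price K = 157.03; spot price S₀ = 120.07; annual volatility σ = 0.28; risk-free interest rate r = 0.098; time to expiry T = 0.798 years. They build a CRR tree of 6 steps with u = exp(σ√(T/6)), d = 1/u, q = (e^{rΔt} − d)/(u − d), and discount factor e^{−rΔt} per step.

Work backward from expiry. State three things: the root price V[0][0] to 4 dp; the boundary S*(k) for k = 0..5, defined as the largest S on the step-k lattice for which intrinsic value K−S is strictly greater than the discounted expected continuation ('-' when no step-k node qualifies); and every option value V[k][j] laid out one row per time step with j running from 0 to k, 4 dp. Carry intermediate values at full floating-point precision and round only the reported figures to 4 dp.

Δt=0.13300, u=1.10751, d=0.90293, q=0.53862, disc=e^(-rΔt)=0.98705
k=6 terminal: V=max(K-S,0) → 91.9646 77.2223 59.1397 36.9600 9.7549 0.0000 0.0000
k=5: j=0 S=72.0605 intr=84.9695 cont=82.9360 V=84.9695[EX]; j=1 S=88.3878 intr=68.6422 cont=66.6088 V=68.6422[EX]; j=2 S=108.4144 intr=48.6156 cont=46.5821 V=48.6156[EX]; j=3 S=132.9786 intr=24.0514 cont=22.0179 V=24.0514[EX]; j=4 S=163.1085 intr=0.0000 cont=4.4424 V=4.4424[hold]; j=5 S=200.0652 intr=0.0000 cont=0.0000 V=0.0000[hold]  S*(5)=132.9786
k=4: j=0 S=79.8077 intr=77.2223 cont=75.1888 V=77.2223[EX]; j=1 S=97.8903 intr=59.1397 cont=57.1062 V=59.1397[EX]; j=2 S=120.0700 intr=36.9600 cont=34.9266 V=36.9600[EX]; j=3 S=147.2751 intr=9.7549 cont=13.3149 V=13.3149[hold]; j=4 S=180.6442 intr=0.0000 cont=2.0231 V=2.0231[hold]  S*(4)=120.0700
k=3: j=0 S=88.3878 intr=68.6422 cont=66.6088 V=68.6422[EX]; j=1 S=108.4144 intr=48.6156 cont=46.5821 V=48.6156[EX]; j=2 S=132.9786 intr=24.0514 cont=23.9106 V=24.0514[EX]; j=3 S=163.1085 intr=0.0000 cont=7.1392 V=7.1392[hold]  S*(3)=132.9786
k=2: j=0 S=97.8903 intr=59.1397 cont=57.1062 V=59.1397[EX]; j=1 S=120.0700 intr=36.9600 cont=34.9266 V=36.9600[EX]; j=2 S=147.2751 intr=9.7549 cont=14.7486 V=14.7486[hold]  S*(2)=120.0700
k=1: j=0 S=108.4144 intr=48.6156 cont=46.5821 V=48.6156[EX]; j=1 S=132.9786 intr=24.0514 cont=24.6728 V=24.6728[hold]  S*(1)=108.4144
k=0: j=0 S=120.0700 intr=36.9600 cont=35.2569 V=36.9600[EX]  S*(0)=120.0700

price = 36.9600
boundary = 120.0700 108.4144 120.0700 132.9786 120.0700 132.9786
tree:
36.9600
48.6156 24.6728
59.1397 36.9600 14.7486
68.6422 48.6156 24.0514 7.1392
77.2223 59.1397 36.9600 13.3149 2.0231
84.9695 68.6422 48.6156 24.0514 4.4424 0.0000
91.9646 77.2223 59.1397 36.9600 9.7549 0.0000 0.0000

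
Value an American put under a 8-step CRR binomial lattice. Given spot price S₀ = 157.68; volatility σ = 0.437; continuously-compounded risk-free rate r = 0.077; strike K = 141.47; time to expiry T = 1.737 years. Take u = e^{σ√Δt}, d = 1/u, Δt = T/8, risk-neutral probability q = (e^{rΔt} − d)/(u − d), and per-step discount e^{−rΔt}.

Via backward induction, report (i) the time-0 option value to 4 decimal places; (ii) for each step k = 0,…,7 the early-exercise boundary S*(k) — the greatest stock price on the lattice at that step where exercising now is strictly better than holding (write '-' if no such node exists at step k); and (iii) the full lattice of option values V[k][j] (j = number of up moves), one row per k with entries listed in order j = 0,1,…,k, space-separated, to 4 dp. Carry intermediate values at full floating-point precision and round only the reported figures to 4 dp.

Δt=0.21713  u=1.22584  d=0.81577  q=0.49038  discount=0.98342
step 8 (expiry): payoffs max(K−S,0) = 110.5455 95.0002 71.6404 36.5380 0.0000 0.0000 0.0000 0.0000 0.0000
step 7: (k=7,j=0): S=37.9085, (K−S)⁺=103.5615, hold=101.2160 ⇒ V=103.5615 exercise | (k=7,j=1): S=56.9646, (K−S)⁺=84.5054, hold=82.1599 ⇒ V=84.5054 exercise | (k=7,j=2): S=85.6000, (K−S)⁺=55.8700, hold=53.5245 ⇒ V=55.8700 exercise | (k=7,j=3): S=128.6300, (K−S)⁺=12.8400, hold=18.3117 ⇒ V=18.3117 continue | (k=7,j=4): S=193.2907, (K−S)⁺=0.0000, hold=0.0000 ⇒ V=0.0000 continue | (k=7,j=5): S=290.4554, (K−S)⁺=0.0000, hold=0.0000 ⇒ V=0.0000 continue | (k=7,j=6): S=436.4636, (K−S)⁺=0.0000, hold=0.0000 ⇒ V=0.0000 continue | (k=7,j=7): S=655.8682, (K−S)⁺=0.0000, hold=0.0000 ⇒ V=0.0000 continue  boundary S*=85.6000
step 6: (k=6,j=0): S=46.4698, (K−S)⁺=95.0002, hold=92.6547 ⇒ V=95.0002 exercise | (k=6,j=1): S=69.8296, (K−S)⁺=71.6404, hold=69.2949 ⇒ V=71.6404 exercise | (k=6,j=2): S=104.9320, (K−S)⁺=36.5380, hold=36.8312 ⇒ V=36.8312 continue | (k=6,j=3): S=157.6800, (K−S)⁺=0.0000, hold=9.1773 ⇒ V=9.1773 continue | (k=6,j=4): S=236.9437, (K−S)⁺=0.0000, hold=0.0000 ⇒ V=0.0000 continue | (k=6,j=5): S=356.0523, (K−S)⁺=0.0000, hold=0.0000 ⇒ V=0.0000 continue | (k=6,j=6): S=535.0352, (K−S)⁺=0.0000, hold=0.0000 ⇒ V=0.0000 continue  boundary S*=69.8296
step 5: (k=5,j=0): S=56.9646, (K−S)⁺=84.5054, hold=82.1599 ⇒ V=84.5054 exercise | (k=5,j=1): S=85.6000, (K−S)⁺=55.8700, hold=53.6659 ⇒ V=55.8700 exercise | (k=5,j=2): S=128.6300, (K−S)⁺=12.8400, hold=22.8845 ⇒ V=22.8845 continue | (k=5,j=3): S=193.2907, (K−S)⁺=0.0000, hold=4.5994 ⇒ V=4.5994 continue | (k=5,j=4): S=290.4554, (K−S)⁺=0.0000, hold=0.0000 ⇒ V=0.0000 continue | (k=5,j=5): S=436.4636, (K−S)⁺=0.0000, hold=0.0000 ⇒ V=0.0000 continue  boundary S*=85.6000
step 4: (k=4,j=0): S=69.8296, (K−S)⁺=71.6404, hold=69.2949 ⇒ V=71.6404 exercise | (k=4,j=1): S=104.9320, (K−S)⁺=36.5380, hold=39.0364 ⇒ V=39.0364 continue | (k=4,j=2): S=157.6800, (K−S)⁺=0.0000, hold=13.6871 ⇒ V=13.6871 continue | (k=4,j=3): S=236.9437, (K−S)⁺=0.0000, hold=2.3051 ⇒ V=2.3051 continue | (k=4,j=4): S=356.0523, (K−S)⁺=0.0000, hold=0.0000 ⇒ V=0.0000 continue  boundary S*=69.8296
step 3: (k=3,j=0): S=85.6000, (K−S)⁺=55.8700, hold=54.7293 ⇒ V=55.8700 exercise | (k=3,j=1): S=128.6300, (K−S)⁺=12.8400, hold=26.1645 ⇒ V=26.1645 continue | (k=3,j=2): S=193.2907, (K−S)⁺=0.0000, hold=7.9712 ⇒ V=7.9712 continue | (k=3,j=3): S=290.4554, (K−S)⁺=0.0000, hold=1.1552 ⇒ V=1.1552 continue  boundary S*=85.6000
step 2: (k=2,j=0): S=104.9320, (K−S)⁺=36.5380, hold=40.6182 ⇒ V=40.6182 continue | (k=2,j=1): S=157.6800, (K−S)⁺=0.0000, hold=16.9569 ⇒ V=16.9569 continue | (k=2,j=2): S=236.9437, (K−S)⁺=0.0000, hold=4.5520 ⇒ V=4.5520 continue  boundary S*=-
step 1: (k=1,j=0): S=128.6300, (K−S)⁺=12.8400, hold=28.5341 ⇒ V=28.5341 continue | (k=1,j=1): S=193.2907, (K−S)⁺=0.0000, hold=10.6935 ⇒ V=10.6935 continue  boundary S*=-
step 0: (k=0,j=0): S=157.6800, (K−S)⁺=0.0000, hold=19.4574 ⇒ V=19.4574 continue  boundary S*=-

price = 19.4574
boundary = - - - 85.6000 69.8296 85.6000 69.8296 85.6000
tree:
19.4574
28.5341 10.6935
40.6182 16.9569 4.5520
55.8700 26.1645 7.9712 1.1552
71.6404 39.0364 13.6871 2.3051 0.0000
84.5054 55.8700 22.8845 4.5994 0.0000 0.0000
95.0002 71.6404 36.8312 9.1773 0.0000 0.0000 0.0000
103.5615 84.5054 55.8700 18.3117 0.0000 0.0000 0.0000 0.0000
110.5455 95.0002 71.6404 36.5380 0.0000 0.0000 0.0000 0.0000 0.0000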